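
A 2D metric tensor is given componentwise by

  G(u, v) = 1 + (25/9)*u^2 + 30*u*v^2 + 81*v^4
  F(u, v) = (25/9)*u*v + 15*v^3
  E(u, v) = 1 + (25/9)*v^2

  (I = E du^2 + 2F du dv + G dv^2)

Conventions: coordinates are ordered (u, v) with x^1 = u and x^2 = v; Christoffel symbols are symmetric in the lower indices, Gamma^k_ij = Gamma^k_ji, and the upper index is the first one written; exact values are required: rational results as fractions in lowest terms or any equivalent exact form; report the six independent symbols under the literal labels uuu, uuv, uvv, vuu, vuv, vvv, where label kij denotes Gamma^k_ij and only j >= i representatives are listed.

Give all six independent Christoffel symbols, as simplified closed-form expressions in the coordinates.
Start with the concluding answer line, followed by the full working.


Answer: Gamma_uuu = 0, Gamma_uuv = 25*v/(25*u^2 + 270*u*v^2 + 729*v^4 + 25*v^2 + 9), Gamma_uvv = 270*v^2/(25*u^2 + 270*u*v^2 + 729*v^4 + 25*v^2 + 9), Gamma_vuu = 0, Gamma_vuv = (25*u + 135*v^2)/(25*u^2 + 270*u*v^2 + 729*v^4 + 25*v^2 + 9), Gamma_vvv = (270*u*v + 1458*v^3)/(25*u^2 + 270*u*v^2 + 729*v^4 + 25*v^2 + 9)

E = 1 + (25/9)*v^2; F = (25/9)*u*v + 15*v^3; G = 1 + (25/9)*u^2 + 30*u*v^2 + 81*v^4
Gamma^k_ij = (1/2) g^{kl} (d_i g_jl + d_j g_il - d_l g_ij), with g^inv = (1/(EG-F^2)) [[G, -F], [-F, E]]
first partials: E_u = 0, E_v = (50/9)*v, F_u = (25/9)*v, F_v = (25/9)*u + 45*v^2, G_u = (50/9)*u + 30*v^2, G_v = 60*u*v + 324*v^3
D = EG - F^2 = 1 + (25/9)*v^2 + (25/9)*u^2 + 30*u*v^2 + 81*v^4
expanded: Gamma^u_uu = (G E_u - 2F F_u + F E_v)/(2D), Gamma^u_uv = (G E_v - F G_u)/(2D), Gamma^u_vv = (2G F_v - G G_u - F G_v)/(2D), Gamma^v_uu = (2E F_u - E E_v - F E_u)/(2D), Gamma^v_uv = (E G_u - F E_v)/(2D), Gamma^v_vv = (E G_v - 2F F_v + F G_u)/(2D); substitute and cancel common factors


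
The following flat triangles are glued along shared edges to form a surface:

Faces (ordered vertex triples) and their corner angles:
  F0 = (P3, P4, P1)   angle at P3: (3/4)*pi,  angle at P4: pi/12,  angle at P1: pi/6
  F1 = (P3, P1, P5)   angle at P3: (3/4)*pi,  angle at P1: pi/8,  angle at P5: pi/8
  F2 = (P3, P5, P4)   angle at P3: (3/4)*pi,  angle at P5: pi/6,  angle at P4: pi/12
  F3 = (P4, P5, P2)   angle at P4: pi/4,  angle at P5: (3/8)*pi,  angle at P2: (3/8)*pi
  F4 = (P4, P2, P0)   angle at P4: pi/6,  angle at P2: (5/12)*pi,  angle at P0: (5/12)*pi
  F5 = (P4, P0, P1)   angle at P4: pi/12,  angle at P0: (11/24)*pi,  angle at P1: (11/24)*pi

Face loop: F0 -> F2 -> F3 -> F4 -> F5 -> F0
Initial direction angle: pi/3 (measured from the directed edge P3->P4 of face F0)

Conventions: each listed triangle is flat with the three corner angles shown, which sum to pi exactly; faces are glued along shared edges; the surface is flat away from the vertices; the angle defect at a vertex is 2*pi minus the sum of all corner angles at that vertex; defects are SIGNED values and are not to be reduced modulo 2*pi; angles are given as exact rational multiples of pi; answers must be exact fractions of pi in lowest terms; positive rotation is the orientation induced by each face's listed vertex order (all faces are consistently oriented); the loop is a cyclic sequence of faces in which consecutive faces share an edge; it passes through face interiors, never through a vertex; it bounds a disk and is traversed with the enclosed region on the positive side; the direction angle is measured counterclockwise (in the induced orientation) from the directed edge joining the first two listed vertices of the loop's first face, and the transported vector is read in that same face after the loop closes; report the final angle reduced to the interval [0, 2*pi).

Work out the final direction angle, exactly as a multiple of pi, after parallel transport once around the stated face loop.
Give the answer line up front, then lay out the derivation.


Answer: final direction angle = (5/3)*pi

enclosed vertex P4: corner angles sum to (2/3)*pi, defect = 2*pi - (2/3)*pi = (4/3)*pi
summing the enclosed defects onto the initial angle, mod 2*pi in the induced orientation:
final angle = pi/3 + (4/3)*pi = (5/3)*pi (mod 2*pi)


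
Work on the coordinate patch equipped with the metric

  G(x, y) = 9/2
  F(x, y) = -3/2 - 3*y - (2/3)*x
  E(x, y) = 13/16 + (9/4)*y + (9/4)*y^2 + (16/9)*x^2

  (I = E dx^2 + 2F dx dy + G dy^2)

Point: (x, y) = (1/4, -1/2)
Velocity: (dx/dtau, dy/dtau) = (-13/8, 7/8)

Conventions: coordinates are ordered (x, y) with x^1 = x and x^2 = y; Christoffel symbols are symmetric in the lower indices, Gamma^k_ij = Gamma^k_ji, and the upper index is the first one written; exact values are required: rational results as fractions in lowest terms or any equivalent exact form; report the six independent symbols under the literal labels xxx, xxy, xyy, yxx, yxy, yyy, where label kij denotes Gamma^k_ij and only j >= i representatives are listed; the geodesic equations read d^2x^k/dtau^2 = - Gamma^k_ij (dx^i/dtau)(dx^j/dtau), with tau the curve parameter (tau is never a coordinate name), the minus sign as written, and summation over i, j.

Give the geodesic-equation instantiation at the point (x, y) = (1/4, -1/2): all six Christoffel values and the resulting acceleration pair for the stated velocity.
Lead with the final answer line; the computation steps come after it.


Answer: Gamma_xxx = 136/115, Gamma_xxy = 0, Gamma_xyy = -972/115, Gamma_yxx = -12/115, Gamma_yxy = 0, Gamma_yyy = -36/115; accelerations (d^2x/dtau^2, d^2y/dtau^2) = (6161/1840, 237/460)

E = 13/36, F = -1/6, G = 9/2 at the point
E_x = 8/9, E_y = 0, F_x = -2/3, F_y = -3, G_x = 0, G_y = 0
EG - F^2 = 115/72;  g^inv = (72/115) * [[9/2, 1/6], [1/6, 13/36]]
first-kind symbols [ij,l] = (1/2)(d_i g_jl + d_j g_il - d_l g_ij): [xx,x] = E_x/2 = 4/9, [xx,y] = F_x - E_y/2 = -2/3, [xy,x] = E_y/2 = 0, [xy,y] = G_x/2 = 0, [yy,x] = F_y - G_x/2 = -3, [yy,y] = G_y/2 = 0
Gamma^x_ij = (G*[ij,x] - F*[ij,y])/(EG - F^2), Gamma^y_ij = (E*[ij,y] - F*[ij,x])/(EG - F^2)
Gamma_xxx = 136/115, Gamma_xxy = 0, Gamma_xyy = -972/115, Gamma_yxx = -12/115, Gamma_yxy = 0, Gamma_yyy = -36/115
d^2x/dtau^2 = -(Gamma_xxx*(-13/8)^2 + 2*Gamma_xxy*(-13/8)*(7/8) + Gamma_xyy*(7/8)^2) = 6161/1840
d^2y/dtau^2 = -(Gamma_yxx*(-13/8)^2 + 2*Gamma_yxy*(-13/8)*(7/8) + Gamma_yyy*(7/8)^2) = 237/460


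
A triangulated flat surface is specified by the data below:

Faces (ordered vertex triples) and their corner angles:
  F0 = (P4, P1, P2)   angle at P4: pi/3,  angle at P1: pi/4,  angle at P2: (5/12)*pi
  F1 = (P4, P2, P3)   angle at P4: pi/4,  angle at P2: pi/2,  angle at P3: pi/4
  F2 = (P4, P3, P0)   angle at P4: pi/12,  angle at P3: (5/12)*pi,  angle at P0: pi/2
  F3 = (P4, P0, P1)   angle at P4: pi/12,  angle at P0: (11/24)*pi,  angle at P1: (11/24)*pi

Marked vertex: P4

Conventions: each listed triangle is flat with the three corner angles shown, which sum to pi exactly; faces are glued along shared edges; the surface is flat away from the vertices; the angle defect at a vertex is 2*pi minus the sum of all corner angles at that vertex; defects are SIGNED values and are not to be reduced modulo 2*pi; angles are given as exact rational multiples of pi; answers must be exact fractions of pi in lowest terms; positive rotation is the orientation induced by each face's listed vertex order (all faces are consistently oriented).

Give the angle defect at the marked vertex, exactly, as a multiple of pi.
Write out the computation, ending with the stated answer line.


Sum of corner angles at P4: (3/4)*pi
defect = 2*pi - (3/4)*pi

Answer: defect(P4) = (5/4)*pi


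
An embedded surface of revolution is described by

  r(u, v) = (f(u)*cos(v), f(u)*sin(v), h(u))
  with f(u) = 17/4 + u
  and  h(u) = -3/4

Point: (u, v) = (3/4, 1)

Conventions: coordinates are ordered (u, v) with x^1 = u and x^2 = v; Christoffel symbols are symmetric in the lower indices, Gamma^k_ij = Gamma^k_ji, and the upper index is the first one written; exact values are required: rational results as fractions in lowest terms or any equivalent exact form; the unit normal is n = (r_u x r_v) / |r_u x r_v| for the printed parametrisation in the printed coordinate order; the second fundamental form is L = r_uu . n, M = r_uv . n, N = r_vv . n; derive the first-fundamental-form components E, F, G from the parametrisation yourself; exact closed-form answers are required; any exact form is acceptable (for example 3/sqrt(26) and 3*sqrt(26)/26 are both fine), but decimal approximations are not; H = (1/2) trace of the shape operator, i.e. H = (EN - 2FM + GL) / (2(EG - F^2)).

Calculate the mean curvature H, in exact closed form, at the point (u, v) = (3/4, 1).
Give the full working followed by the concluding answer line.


f = 5, f' = 1, f'' = 0, h' = 0, h'' = 0
E = 1, F = 0, G = 25; answer radicand W^2 = 1
unnormalised second-form numerators: l = 0, m = 0, n = 0; L = l/sqrt(1), and similarly M = m/sqrt(W^2), N = n/sqrt(W^2)
H = (E*n - 2*F*m + G*l) / (2*(EG - F^2)*sqrt(W^2)); E*n - 2*F*m + G*l = 0, EG - F^2 = 25, so H = (0)/sqrt(1)

Answer: H = 0


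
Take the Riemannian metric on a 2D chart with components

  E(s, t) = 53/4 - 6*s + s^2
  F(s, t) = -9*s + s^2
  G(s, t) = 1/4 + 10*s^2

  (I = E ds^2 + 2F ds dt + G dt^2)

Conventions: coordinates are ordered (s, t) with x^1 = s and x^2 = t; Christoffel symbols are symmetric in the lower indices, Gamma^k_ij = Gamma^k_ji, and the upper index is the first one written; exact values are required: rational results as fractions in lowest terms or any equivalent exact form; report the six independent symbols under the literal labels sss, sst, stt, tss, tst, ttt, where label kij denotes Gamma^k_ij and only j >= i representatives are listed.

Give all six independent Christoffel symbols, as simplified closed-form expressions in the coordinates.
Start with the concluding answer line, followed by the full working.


Answer: Gamma_sss = (128*s^3 - 48*s^2 - 1292*s - 12)/(144*s^4 - 672*s^3 + 828*s^2 - 24*s + 53), Gamma_sst = (-160*s^3 + 1440*s^2)/(144*s^4 - 672*s^3 + 828*s^2 - 24*s + 53), Gamma_stt = (-1600*s^3 - 40*s)/(144*s^4 - 672*s^3 + 828*s^2 - 24*s + 53), Gamma_tss = (16*s^3 - 144*s^2 + 856*s - 1908)/(144*s^4 - 672*s^3 + 828*s^2 - 24*s + 53), Gamma_tst = (160*s^3 - 960*s^2 + 2120*s)/(144*s^4 - 672*s^3 + 828*s^2 - 24*s + 53), Gamma_ttt = (160*s^3 - 1440*s^2)/(144*s^4 - 672*s^3 + 828*s^2 - 24*s + 53)

E = 53/4 - 6*s + s^2; F = -9*s + s^2; G = 1/4 + 10*s^2
Gamma^k_ij = (1/2) g^{kl} (d_i g_jl + d_j g_il - d_l g_ij), with g^inv = (1/(EG-F^2)) [[G, -F], [-F, E]]
first partials: E_s = -6 + 2*s, E_t = 0, F_s = -9 + 2*s, F_t = 0, G_s = 20*s, G_t = 0
D = EG - F^2 = 53/16 - (3/2)*s + (207/4)*s^2 - 42*s^3 + 9*s^4
expanded: Gamma^s_ss = (G E_s - 2F F_s + F E_t)/(2D), Gamma^s_st = (G E_t - F G_s)/(2D), Gamma^s_tt = (2G F_t - G G_s - F G_t)/(2D), Gamma^t_ss = (2E F_s - E E_t - F E_s)/(2D), Gamma^t_st = (E G_s - F E_t)/(2D), Gamma^t_tt = (E G_t - 2F F_t + F G_s)/(2D); substitute and cancel common factors


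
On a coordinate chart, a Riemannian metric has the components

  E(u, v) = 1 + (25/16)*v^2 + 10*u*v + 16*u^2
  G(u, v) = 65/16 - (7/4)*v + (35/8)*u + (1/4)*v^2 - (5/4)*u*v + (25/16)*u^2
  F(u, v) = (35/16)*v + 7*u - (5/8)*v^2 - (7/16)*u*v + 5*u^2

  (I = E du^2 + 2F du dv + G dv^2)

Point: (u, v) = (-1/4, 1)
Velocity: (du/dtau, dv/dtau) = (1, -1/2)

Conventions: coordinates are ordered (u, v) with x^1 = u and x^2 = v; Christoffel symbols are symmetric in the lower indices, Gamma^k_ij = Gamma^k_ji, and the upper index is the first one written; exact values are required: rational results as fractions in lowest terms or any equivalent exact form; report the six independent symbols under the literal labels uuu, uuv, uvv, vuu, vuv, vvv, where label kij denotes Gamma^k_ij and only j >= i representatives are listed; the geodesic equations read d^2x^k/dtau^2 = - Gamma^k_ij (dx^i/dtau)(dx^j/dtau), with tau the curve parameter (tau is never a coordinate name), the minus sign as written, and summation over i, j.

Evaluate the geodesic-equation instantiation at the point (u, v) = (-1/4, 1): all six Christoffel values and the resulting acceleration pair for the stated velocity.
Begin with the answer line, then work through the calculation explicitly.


Answer: Gamma_uuu = 256/497, Gamma_uuv = 80/497, Gamma_uvv = -32/497, Gamma_vuu = 960/497, Gamma_vuv = 300/497, Gamma_vvv = -120/497; accelerations (d^2u/dtau^2, d^2v/dtau^2) = (-24/71, -90/71)

E = 17/16, F = 15/64, G = 481/256 at the point
E_u = 2, E_v = 5/8, F_u = 65/16, F_v = 67/64, G_u = 75/32, G_v = -15/16
EG - F^2 = 497/256;  g^inv = (256/497) * [[481/256, -15/64], [-15/64, 17/16]]
first-kind symbols [ij,l] = (1/2)(d_i g_jl + d_j g_il - d_l g_ij): [uu,u] = E_u/2 = 1, [uu,v] = F_u - E_v/2 = 15/4, [uv,u] = E_v/2 = 5/16, [uv,v] = G_u/2 = 75/64, [vv,u] = F_v - G_u/2 = -1/8, [vv,v] = G_v/2 = -15/32
Gamma^u_ij = (G*[ij,u] - F*[ij,v])/(EG - F^2), Gamma^v_ij = (E*[ij,v] - F*[ij,u])/(EG - F^2)
Gamma_uuu = 256/497, Gamma_uuv = 80/497, Gamma_uvv = -32/497, Gamma_vuu = 960/497, Gamma_vuv = 300/497, Gamma_vvv = -120/497
d^2u/dtau^2 = -(Gamma_uuu*(1)^2 + 2*Gamma_uuv*(1)*(-1/2) + Gamma_uvv*(-1/2)^2) = -24/71
d^2v/dtau^2 = -(Gamma_vuu*(1)^2 + 2*Gamma_vuv*(1)*(-1/2) + Gamma_vvv*(-1/2)^2) = -90/71


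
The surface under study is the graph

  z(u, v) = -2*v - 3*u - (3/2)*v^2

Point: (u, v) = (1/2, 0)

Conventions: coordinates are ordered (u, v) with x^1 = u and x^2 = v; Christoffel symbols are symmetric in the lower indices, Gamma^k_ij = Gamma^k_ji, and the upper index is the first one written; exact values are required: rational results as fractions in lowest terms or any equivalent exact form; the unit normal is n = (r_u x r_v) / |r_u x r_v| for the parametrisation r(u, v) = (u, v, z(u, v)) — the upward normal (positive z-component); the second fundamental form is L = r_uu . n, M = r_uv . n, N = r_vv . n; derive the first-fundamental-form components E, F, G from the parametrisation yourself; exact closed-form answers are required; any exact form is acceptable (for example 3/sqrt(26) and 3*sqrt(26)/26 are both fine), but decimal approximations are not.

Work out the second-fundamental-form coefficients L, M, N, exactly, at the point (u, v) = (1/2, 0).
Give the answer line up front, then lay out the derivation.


Answer: L = 0, M = 0, N = -3*sqrt(14)/14

z_u = -3, z_v = -2, z_uu = 0, z_uv = 0, z_vv = -3
E = 10, F = 6, G = 5; answer radicand W^2 = 14
unnormalised second-form numerators: l = 0, m = 0, n = -3; L = l/sqrt(14), and similarly M = m/sqrt(W^2), N = n/sqrt(W^2)


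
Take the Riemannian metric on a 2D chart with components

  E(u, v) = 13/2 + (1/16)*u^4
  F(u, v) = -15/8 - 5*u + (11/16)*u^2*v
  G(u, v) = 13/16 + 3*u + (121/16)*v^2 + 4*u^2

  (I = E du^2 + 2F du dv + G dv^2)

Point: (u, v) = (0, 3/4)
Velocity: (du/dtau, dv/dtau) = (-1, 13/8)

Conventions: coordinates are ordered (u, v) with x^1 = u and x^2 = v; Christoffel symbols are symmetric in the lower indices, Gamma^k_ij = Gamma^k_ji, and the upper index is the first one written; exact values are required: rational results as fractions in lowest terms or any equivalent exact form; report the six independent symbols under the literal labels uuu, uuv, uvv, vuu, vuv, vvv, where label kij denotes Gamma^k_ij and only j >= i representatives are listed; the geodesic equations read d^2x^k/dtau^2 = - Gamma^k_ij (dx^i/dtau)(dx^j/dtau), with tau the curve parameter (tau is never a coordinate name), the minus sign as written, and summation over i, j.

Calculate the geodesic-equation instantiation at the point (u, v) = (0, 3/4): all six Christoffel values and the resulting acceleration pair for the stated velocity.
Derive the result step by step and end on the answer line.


E = 13/2, F = -15/8, G = 1297/256 at the point
E_u = 0, E_v = 0, F_u = -5, F_v = 0, G_u = 3, G_v = 363/32
EG - F^2 = 15061/512;  g^inv = (512/15061) * [[1297/256, 15/8], [15/8, 13/2]]
first-kind symbols [ij,l] = (1/2)(d_i g_jl + d_j g_il - d_l g_ij): [uu,u] = E_u/2 = 0, [uu,v] = F_u - E_v/2 = -5, [uv,u] = E_v/2 = 0, [uv,v] = G_u/2 = 3/2, [vv,u] = F_v - G_u/2 = -3/2, [vv,v] = G_v/2 = 363/64
Gamma^u_ij = (G*[ij,u] - F*[ij,v])/(EG - F^2), Gamma^v_ij = (E*[ij,v] - F*[ij,u])/(EG - F^2)
Gamma_uuu = -4800/15061, Gamma_uuv = 1440/15061, Gamma_uvv = 1554/15061, Gamma_vuu = -16640/15061, Gamma_vuv = 4992/15061, Gamma_vvv = 17436/15061
d^2u/dtau^2 = -(Gamma_uuu*(-1)^2 + 2*Gamma_uuv*(-1)*(13/8) + Gamma_uvv*(13/8)^2) = 172047/481952
d^2v/dtau^2 = -(Gamma_vuu*(-1)^2 + 2*Gamma_vuv*(-1)*(13/8) + Gamma_vvv*(13/8)^2) = -210847/240976

Answer: Gamma_uuu = -4800/15061, Gamma_uuv = 1440/15061, Gamma_uvv = 1554/15061, Gamma_vuu = -16640/15061, Gamma_vuv = 4992/15061, Gamma_vvv = 17436/15061; accelerations (d^2u/dtau^2, d^2v/dtau^2) = (172047/481952, -210847/240976)


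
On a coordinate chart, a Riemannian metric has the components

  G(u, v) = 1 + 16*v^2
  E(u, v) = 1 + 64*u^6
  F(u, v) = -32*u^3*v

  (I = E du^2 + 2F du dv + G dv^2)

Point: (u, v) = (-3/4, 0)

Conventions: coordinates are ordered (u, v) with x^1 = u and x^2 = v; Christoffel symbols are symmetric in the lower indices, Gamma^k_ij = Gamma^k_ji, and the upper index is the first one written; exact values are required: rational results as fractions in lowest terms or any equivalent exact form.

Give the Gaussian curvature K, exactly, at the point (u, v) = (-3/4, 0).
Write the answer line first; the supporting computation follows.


Answer: K = -221184/628849

E = 793/64, F = 0, G = 1, EG - F^2 = 793/64 at the point
E_u = -729/8, E_v = 0, F_u = 0, F_v = 27/2, G_u = 0, G_v = 0
E_vv = 0, F_uv = -54, G_uu = 0
By Brioschi, K is (det M1 - det M2) divided by (EG - F^2) squared.
M1 = [[-E_vv/2 + F_uv - G_uu/2, E_u/2, F_u - E_v/2], [F_v - G_u/2, E, F], [G_v/2, F, G]] = [[-54, -729/16, 0], [27/2, 793/64, 0], [0, 0, 1]]; det M1 = -54
M2 = [[0, E_v/2, G_u/2], [E_v/2, E, F], [G_u/2, F, G]] = [[0, 0, 0], [0, 793/64, 0], [0, 0, 1]]; det M2 = 0
det M1 - det M2 = -54; K = -54 / (793/64)^2 = -221184/628849


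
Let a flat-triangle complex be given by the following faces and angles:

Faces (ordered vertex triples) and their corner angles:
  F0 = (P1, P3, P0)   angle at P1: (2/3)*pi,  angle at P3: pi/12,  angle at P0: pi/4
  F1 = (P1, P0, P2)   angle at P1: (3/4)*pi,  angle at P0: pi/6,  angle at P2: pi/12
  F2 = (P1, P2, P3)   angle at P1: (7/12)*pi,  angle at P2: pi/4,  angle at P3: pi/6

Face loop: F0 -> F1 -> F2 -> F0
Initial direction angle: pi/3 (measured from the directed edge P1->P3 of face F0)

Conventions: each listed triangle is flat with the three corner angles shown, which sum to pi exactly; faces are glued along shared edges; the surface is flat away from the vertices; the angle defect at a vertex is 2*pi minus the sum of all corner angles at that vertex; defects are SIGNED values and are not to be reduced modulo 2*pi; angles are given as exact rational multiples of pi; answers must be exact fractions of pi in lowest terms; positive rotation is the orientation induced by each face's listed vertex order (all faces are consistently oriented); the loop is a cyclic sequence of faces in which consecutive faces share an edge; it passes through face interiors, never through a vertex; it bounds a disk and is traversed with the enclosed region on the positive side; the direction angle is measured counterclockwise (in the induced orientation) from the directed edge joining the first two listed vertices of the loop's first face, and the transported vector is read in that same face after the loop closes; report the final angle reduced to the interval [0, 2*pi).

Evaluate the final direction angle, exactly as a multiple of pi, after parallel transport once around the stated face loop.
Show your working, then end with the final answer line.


enclosed vertex P1: corner angles sum to 2*pi, defect = 2*pi - 2*pi = 0
the final direction is the initial angle plus the enclosed defects, taken mod 2*pi in the induced orientation
final angle = pi/3 + 0 = pi/3 (mod 2*pi)

Answer: final direction angle = pi/3


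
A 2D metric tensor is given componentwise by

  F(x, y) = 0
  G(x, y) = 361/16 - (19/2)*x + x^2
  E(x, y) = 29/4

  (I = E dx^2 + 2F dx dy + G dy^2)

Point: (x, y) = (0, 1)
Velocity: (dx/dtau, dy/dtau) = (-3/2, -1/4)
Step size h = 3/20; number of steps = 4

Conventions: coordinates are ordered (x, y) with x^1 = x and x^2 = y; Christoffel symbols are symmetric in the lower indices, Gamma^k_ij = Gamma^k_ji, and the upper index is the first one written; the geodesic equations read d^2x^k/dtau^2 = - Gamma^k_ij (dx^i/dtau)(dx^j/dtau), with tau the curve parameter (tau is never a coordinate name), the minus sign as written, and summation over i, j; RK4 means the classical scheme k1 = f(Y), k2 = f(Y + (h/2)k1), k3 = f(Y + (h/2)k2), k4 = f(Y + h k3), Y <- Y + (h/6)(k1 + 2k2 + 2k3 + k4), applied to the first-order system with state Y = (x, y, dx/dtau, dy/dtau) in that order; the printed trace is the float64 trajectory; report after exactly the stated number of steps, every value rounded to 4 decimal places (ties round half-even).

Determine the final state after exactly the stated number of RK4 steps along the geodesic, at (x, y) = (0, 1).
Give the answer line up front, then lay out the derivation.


Answer: x = -0.9062, y = 0.8740, dx/dtau = -1.5190, dy/dtau = -0.1763

f(Y) = (dx/dtau, dy/dtau, -Gamma^x_ij Y'^i Y'^j, -Gamma^y_ij Y'^i Y'^j) with the Gammas evaluated at the stage position; h = 0.150000; intermediate values shown to 6 dp
step 0: x = 0.0000, y = 1.0000, dx/dtau = -1.5000, dy/dtau = -0.2500
step 1:
  k1: at (x, y) = (0.000000, 1.000000), (dx/dtau, dy/dtau) = (-1.500000, -0.250000); Gamma_xxx = 0.000000, Gamma_xxy = 0.000000, Gamma_xyy = 0.655172, Gamma_yxx = 0.000000, Gamma_yxy = -0.210526, Gamma_yyy = 0.000000; k1 = (-1.500000, -0.250000, -0.040948, 0.157895)
  k2: at (x, y) = (-0.112500, 0.981250), (dx/dtau, dy/dtau) = (-1.503071, -0.238158); Gamma_xxx = 0.000000, Gamma_xxy = 0.000000, Gamma_xyy = 0.670690, Gamma_yxx = 0.000000, Gamma_yxy = -0.205656, Gamma_yyy = 0.000000; k2 = (-1.503071, -0.238158, -0.038041, 0.147236)
  k3: at (x, y) = (-0.112730, 0.982138), (dx/dtau, dy/dtau) = (-1.502853, -0.238957); Gamma_xxx = 0.000000, Gamma_xxy = 0.000000, Gamma_xyy = 0.670721, Gamma_yxx = 0.000000, Gamma_yxy = -0.205646, Gamma_yyy = 0.000000; k3 = (-1.502853, -0.238957, -0.038299, 0.147702)
  k4: at (x, y) = (-0.225428, 0.964156), (dx/dtau, dy/dtau) = (-1.505745, -0.227845); Gamma_xxx = 0.000000, Gamma_xxy = 0.000000, Gamma_xyy = 0.686266, Gamma_yxx = 0.000000, Gamma_yxy = -0.200988, Gamma_yyy = 0.000000; k4 = (-1.505745, -0.227845, -0.035626, 0.137908)
  Y <- Y + (h/6)(k1 + 2k2 + 2k3 + k4): x = -0.2254, y = 0.9642, dx/dtau = -1.5057, dy/dtau = -0.2279
step 2:
  k1: at (x, y) = (-0.225440, 0.964198), (dx/dtau, dy/dtau) = (-1.505731, -0.227858); Gamma_xxx = 0.000000, Gamma_xxy = 0.000000, Gamma_xyy = 0.686268, Gamma_yxx = 0.000000, Gamma_yxy = -0.200987, Gamma_yyy = 0.000000; k1 = (-1.505731, -0.227858, -0.035631, 0.137915)
  k2: at (x, y) = (-0.338370, 0.947109), (dx/dtau, dy/dtau) = (-1.508404, -0.217514); Gamma_xxx = 0.000000, Gamma_xxy = 0.000000, Gamma_xyy = 0.701844, Gamma_yxx = 0.000000, Gamma_yxy = -0.196527, Gamma_yyy = 0.000000; k2 = (-1.508404, -0.217514, -0.033206, 0.128961)
  k3: at (x, y) = (-0.338570, 0.947885), (dx/dtau, dy/dtau) = (-1.508222, -0.218186); Gamma_xxx = 0.000000, Gamma_xxy = 0.000000, Gamma_xyy = 0.701872, Gamma_yxx = 0.000000, Gamma_yxy = -0.196519, Gamma_yyy = 0.000000; k3 = (-1.508222, -0.218186, -0.033413, 0.129338)
  k4: at (x, y) = (-0.451673, 0.931470), (dx/dtau, dy/dtau) = (-1.510743, -0.208457); Gamma_xxx = 0.000000, Gamma_xxy = 0.000000, Gamma_xyy = 0.717472, Gamma_yxx = 0.000000, Gamma_yxy = -0.192246, Gamma_yyy = 0.000000; k4 = (-1.510743, -0.208457, -0.031177, 0.121086)
  Y <- Y + (h/6)(k1 + 2k2 + 2k3 + k4): x = -0.4517, y = 0.9315, dx/dtau = -1.5107, dy/dtau = -0.2085
step 3:
  k1: at (x, y) = (-0.451683, 0.931505), (dx/dtau, dy/dtau) = (-1.510732, -0.208468); Gamma_xxx = 0.000000, Gamma_xxy = 0.000000, Gamma_xyy = 0.717474, Gamma_yxx = 0.000000, Gamma_yxy = -0.192245, Gamma_yyy = 0.000000; k1 = (-1.510732, -0.208468, -0.031181, 0.121091)
  k2: at (x, y) = (-0.564988, 0.915870), (dx/dtau, dy/dtau) = (-1.513071, -0.199386); Gamma_xxx = 0.000000, Gamma_xxy = 0.000000, Gamma_xyy = 0.733102, Gamma_yxx = 0.000000, Gamma_yxy = -0.188147, Gamma_yyy = 0.000000; k2 = (-1.513071, -0.199386, -0.029144, 0.113523)
  k3: at (x, y) = (-0.565163, 0.916551), (dx/dtau, dy/dtau) = (-1.512918, -0.199954); Gamma_xxx = 0.000000, Gamma_xxy = 0.000000, Gamma_xyy = 0.733126, Gamma_yxx = 0.000000, Gamma_yxy = -0.188141, Gamma_yyy = 0.000000; k3 = (-1.512918, -0.199954, -0.029312, 0.113831)
  k4: at (x, y) = (-0.678621, 0.901512), (dx/dtau, dy/dtau) = (-1.515129, -0.191393); Gamma_xxx = 0.000000, Gamma_xxy = 0.000000, Gamma_xyy = 0.748775, Gamma_yxx = 0.000000, Gamma_yxy = -0.184209, Gamma_yyy = 0.000000; k4 = (-1.515129, -0.191393, -0.027429, 0.106836)
  Y <- Y + (h/6)(k1 + 2k2 + 2k3 + k4): x = -0.6786, y = 0.9015, dx/dtau = -1.5151, dy/dtau = -0.1914
step 4:
  k1: at (x, y) = (-0.678629, 0.901542), (dx/dtau, dy/dtau) = (-1.515121, -0.191402); Gamma_xxx = 0.000000, Gamma_xxy = 0.000000, Gamma_xyy = 0.748776, Gamma_yxx = 0.000000, Gamma_yxy = -0.184209, Gamma_yyy = 0.000000; k1 = (-1.515121, -0.191402, -0.027431, 0.106840)
  k2: at (x, y) = (-0.792263, 0.887187), (dx/dtau, dy/dtau) = (-1.517178, -0.183389); Gamma_xxx = 0.000000, Gamma_xxy = 0.000000, Gamma_xyy = 0.764450, Gamma_yxx = 0.000000, Gamma_yxy = -0.180432, Gamma_yyy = 0.000000; k2 = (-1.517178, -0.183389, -0.025710, 0.100404)
  k3: at (x, y) = (-0.792417, 0.887787), (dx/dtau, dy/dtau) = (-1.517049, -0.183872); Gamma_xxx = 0.000000, Gamma_xxy = 0.000000, Gamma_xyy = 0.764471, Gamma_yxx = 0.000000, Gamma_yxy = -0.180427, Gamma_yyy = 0.000000; k3 = (-1.517049, -0.183872, -0.025846, 0.100657)
  k4: at (x, y) = (-0.906186, 0.873961), (dx/dtau, dy/dtau) = (-1.518997, -0.176304); Gamma_xxx = 0.000000, Gamma_xxy = 0.000000, Gamma_xyy = 0.780164, Gamma_yxx = 0.000000, Gamma_yxy = -0.176798, Gamma_yyy = 0.000000; k4 = (-1.518997, -0.176304, -0.024250, 0.094694)
  Y <- Y + (h/6)(k1 + 2k2 + 2k3 + k4): x = -0.9062, y = 0.8740, dx/dtau = -1.5190, dy/dtau = -0.1763


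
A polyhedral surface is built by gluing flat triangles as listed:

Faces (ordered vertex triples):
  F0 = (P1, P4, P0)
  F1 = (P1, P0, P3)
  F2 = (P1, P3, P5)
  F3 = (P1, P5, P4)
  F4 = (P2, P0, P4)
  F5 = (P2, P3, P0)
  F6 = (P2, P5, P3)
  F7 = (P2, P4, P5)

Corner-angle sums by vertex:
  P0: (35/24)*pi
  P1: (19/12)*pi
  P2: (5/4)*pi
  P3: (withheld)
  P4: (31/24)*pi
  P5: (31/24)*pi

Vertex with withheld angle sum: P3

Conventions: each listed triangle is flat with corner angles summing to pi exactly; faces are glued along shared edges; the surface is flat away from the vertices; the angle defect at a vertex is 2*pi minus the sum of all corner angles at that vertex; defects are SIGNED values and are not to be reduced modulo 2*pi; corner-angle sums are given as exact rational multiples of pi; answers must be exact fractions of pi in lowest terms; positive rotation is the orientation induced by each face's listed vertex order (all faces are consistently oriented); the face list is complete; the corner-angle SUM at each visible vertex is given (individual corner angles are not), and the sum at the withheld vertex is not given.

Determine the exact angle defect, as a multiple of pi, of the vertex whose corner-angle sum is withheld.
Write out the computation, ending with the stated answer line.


V = 6, E = 12, F = 8; chi = V - E + F = 2
Gauss-Bonnet: total defect = 2*pi*chi = 4*pi; visible defects sum to (25/8)*pi

Answer: defect(P3) = (7/8)*pi


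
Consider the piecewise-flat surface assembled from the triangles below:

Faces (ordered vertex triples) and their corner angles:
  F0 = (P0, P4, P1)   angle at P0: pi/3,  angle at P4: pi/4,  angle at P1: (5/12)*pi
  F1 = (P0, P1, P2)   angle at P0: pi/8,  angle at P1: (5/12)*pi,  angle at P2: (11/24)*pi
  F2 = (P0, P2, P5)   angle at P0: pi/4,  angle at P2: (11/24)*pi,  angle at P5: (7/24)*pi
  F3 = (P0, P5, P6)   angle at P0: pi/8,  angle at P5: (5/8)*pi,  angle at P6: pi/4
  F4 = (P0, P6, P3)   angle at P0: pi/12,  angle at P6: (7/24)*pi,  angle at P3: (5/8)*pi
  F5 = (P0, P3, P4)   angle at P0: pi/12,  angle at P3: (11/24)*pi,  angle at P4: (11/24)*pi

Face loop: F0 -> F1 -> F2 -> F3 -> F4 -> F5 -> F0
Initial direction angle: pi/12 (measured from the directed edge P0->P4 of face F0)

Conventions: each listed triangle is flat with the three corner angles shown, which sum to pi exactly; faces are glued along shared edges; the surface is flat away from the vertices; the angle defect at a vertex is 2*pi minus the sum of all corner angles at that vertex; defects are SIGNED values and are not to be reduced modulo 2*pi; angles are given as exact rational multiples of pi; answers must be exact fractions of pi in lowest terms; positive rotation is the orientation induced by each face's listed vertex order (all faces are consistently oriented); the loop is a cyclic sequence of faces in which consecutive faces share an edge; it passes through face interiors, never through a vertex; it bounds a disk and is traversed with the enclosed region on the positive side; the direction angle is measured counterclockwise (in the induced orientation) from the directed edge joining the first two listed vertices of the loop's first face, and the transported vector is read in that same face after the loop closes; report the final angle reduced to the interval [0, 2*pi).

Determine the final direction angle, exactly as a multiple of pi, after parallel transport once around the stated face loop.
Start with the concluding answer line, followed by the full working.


Answer: final direction angle = (13/12)*pi

enclosed vertex P0: corner angles sum to pi, defect = 2*pi - pi = pi
the final direction is the initial angle plus the enclosed defects, taken mod 2*pi in the induced orientation
final angle = pi/12 + pi = (13/12)*pi (mod 2*pi)


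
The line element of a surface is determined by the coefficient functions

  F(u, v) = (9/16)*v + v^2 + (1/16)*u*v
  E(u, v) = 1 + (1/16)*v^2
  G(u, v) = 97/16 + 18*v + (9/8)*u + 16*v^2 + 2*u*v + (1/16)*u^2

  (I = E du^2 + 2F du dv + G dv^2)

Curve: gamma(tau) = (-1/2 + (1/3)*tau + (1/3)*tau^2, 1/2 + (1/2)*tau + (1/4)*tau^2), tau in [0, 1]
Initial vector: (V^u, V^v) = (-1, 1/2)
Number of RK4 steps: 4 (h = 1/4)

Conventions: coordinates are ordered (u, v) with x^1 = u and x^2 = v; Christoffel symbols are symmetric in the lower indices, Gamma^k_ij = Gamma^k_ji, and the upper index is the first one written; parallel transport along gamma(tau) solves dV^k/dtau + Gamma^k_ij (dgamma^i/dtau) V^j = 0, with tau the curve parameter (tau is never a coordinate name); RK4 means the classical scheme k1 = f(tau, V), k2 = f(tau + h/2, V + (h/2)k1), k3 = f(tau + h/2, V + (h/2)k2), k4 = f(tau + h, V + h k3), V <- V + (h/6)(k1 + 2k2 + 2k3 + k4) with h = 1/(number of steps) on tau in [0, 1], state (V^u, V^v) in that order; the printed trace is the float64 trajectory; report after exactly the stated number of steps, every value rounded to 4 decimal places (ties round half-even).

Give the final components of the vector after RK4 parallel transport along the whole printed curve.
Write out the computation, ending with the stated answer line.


gamma'(tau) = (1/3 + (2/3)*tau, 1/2 + (1/2)*tau); f(tau, V)^k = -Gamma^k_ij(gamma(tau)) gamma'^i(tau) V^j; h = 1/4; intermediate values shown to 6 dp
curve data and Christoffel symbols at the stage parameters:
  tau = 0.000000: gamma = (-0.500000, 0.500000), gamma' = (0.333333, 0.500000); Gamma_uuu = 0.000000, Gamma_uuv = 0.001733, Gamma_uvv = 0.027730, Gamma_vuu = 0.000000, Gamma_vuv = 0.057192, Gamma_vvv = 0.915078
  tau = 0.125000: gamma = (-0.453125, 0.566406), gamma' = (0.416667, 0.562500); Gamma_uuu = 0.000000, Gamma_uuv = 0.001735, Gamma_uvv = 0.027764, Gamma_vuu = 0.000000, Gamma_vuv = 0.053948, Gamma_vvv = 0.863176
  tau = 0.250000: gamma = (-0.395833, 0.640625), gamma' = (0.500000, 0.625000); Gamma_uuu = 0.000000, Gamma_uuv = 0.001723, Gamma_uvv = 0.027562, Gamma_vuu = 0.000000, Gamma_vuv = 0.050698, Gamma_vvv = 0.811172
  tau = 0.375000: gamma = (-0.328125, 0.722656), gamma' = (0.583333, 0.687500); Gamma_uuu = 0.000000, Gamma_uuv = 0.001697, Gamma_uvv = 0.027145, Gamma_vuu = 0.000000, Gamma_vuv = 0.047504, Gamma_vvv = 0.760062
  tau = 0.500000: gamma = (-0.250000, 0.812500), gamma' = (0.666667, 0.750000); Gamma_uuu = 0.000000, Gamma_uuv = 0.001659, Gamma_uvv = 0.026546, Gamma_vuu = 0.000000, Gamma_vuv = 0.044413, Gamma_vvv = 0.710606
  tau = 0.625000: gamma = (-0.161458, 0.910156), gamma' = (0.750000, 0.812500); Gamma_uuu = 0.000000, Gamma_uuv = 0.001613, Gamma_uvv = 0.025800, Gamma_vuu = 0.000000, Gamma_vuv = 0.041459, Gamma_vvv = 0.663345
  tau = 0.750000: gamma = (-0.062500, 1.015625), gamma' = (0.833333, 0.875000); Gamma_uuu = 0.000000, Gamma_uuv = 0.001559, Gamma_uvv = 0.024945, Gamma_vuu = 0.000000, Gamma_vuv = 0.038664, Gamma_vvv = 0.618628
  tau = 0.875000: gamma = (0.046875, 1.128906), gamma' = (0.916667, 0.937500); Gamma_uuu = 0.000000, Gamma_uuv = 0.001501, Gamma_uvv = 0.024013, Gamma_vuu = 0.000000, Gamma_vuv = 0.036040, Gamma_vvv = 0.576647
  tau = 1.000000: gamma = (0.166667, 1.250000), gamma' = (1.000000, 1.000000); Gamma_uuu = 0.000000, Gamma_uuv = 0.001440, Gamma_uvv = 0.023035, Gamma_vuu = 0.000000, Gamma_vuv = 0.033592, Gamma_vvv = 0.537475
step 0: V^u = -1.0000, V^v = 0.5000
step 1: k1 = (-0.006355, -0.209705), k2 = (-0.006765, -0.210321), k3 = (-0.006764, -0.210280), k4 = (-0.007014, -0.206441); V <- V + (h/6)(k1 + 2k2 + 2k3 + k4): V^u = -1.0017, V^v = 0.4476
step 2: k1 = (-0.007018, -0.206537), k2 = (-0.007120, -0.199351), k3 = (-0.007137, -0.199844), k4 = (-0.007108, -0.190278); V <- V + (h/6)(k1 + 2k2 + 2k3 + k4): V^u = -1.0035, V^v = 0.3978
step 3: k1 = (-0.007111, -0.190369), k2 = (-0.006977, -0.179379), k3 = (-0.007007, -0.180163), k4 = (-0.006787, -0.168313); V <- V + (h/6)(k1 + 2k2 + 2k3 + k4): V^u = -1.0052, V^v = 0.3529
step 4: k1 = (-0.006790, -0.168390), k2 = (-0.006512, -0.156374), k3 = (-0.006548, -0.157237), k4 = (-0.006225, -0.145261); V <- V + (h/6)(k1 + 2k2 + 2k3 + k4): V^u = -1.0068, V^v = 0.3137

Answer: V^u = -1.0068, V^v = 0.3137


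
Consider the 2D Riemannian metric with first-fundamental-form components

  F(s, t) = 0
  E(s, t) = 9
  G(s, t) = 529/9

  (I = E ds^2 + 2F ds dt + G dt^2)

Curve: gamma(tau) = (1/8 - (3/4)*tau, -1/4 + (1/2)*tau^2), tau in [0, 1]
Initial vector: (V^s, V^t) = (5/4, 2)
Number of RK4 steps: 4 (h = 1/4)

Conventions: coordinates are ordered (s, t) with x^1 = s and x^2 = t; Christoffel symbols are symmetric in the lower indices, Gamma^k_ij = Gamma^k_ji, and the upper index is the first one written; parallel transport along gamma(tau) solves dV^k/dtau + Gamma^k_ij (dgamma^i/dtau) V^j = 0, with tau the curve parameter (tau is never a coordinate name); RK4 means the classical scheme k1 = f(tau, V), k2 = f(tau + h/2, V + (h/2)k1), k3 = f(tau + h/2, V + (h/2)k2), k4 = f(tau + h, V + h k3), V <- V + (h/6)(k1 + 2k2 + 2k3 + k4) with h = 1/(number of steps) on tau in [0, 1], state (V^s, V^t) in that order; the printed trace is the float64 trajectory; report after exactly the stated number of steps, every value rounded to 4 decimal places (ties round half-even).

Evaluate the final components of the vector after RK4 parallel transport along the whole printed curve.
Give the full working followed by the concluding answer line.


gamma'(tau) = (-3/4, tau); f(tau, V)^k = -Gamma^k_ij(gamma(tau)) gamma'^i(tau) V^j; h = 1/4; intermediate values shown to 6 dp
curve data and Christoffel symbols at the stage parameters:
  tau = 0.000000: gamma = (0.125000, -0.250000), gamma' = (-0.750000, 0.000000); Gamma_sss = 0.000000, Gamma_sst = 0.000000, Gamma_stt = 0.000000, Gamma_tss = 0.000000, Gamma_tst = 0.000000, Gamma_ttt = 0.000000
  tau = 0.125000: gamma = (0.031250, -0.242188), gamma' = (-0.750000, 0.125000); Gamma_sss = 0.000000, Gamma_sst = 0.000000, Gamma_stt = 0.000000, Gamma_tss = 0.000000, Gamma_tst = 0.000000, Gamma_ttt = 0.000000
  tau = 0.250000: gamma = (-0.062500, -0.218750), gamma' = (-0.750000, 0.250000); Gamma_sss = 0.000000, Gamma_sst = 0.000000, Gamma_stt = 0.000000, Gamma_tss = 0.000000, Gamma_tst = 0.000000, Gamma_ttt = 0.000000
  tau = 0.375000: gamma = (-0.156250, -0.179688), gamma' = (-0.750000, 0.375000); Gamma_sss = 0.000000, Gamma_sst = 0.000000, Gamma_stt = 0.000000, Gamma_tss = 0.000000, Gamma_tst = 0.000000, Gamma_ttt = 0.000000
  tau = 0.500000: gamma = (-0.250000, -0.125000), gamma' = (-0.750000, 0.500000); Gamma_sss = 0.000000, Gamma_sst = 0.000000, Gamma_stt = 0.000000, Gamma_tss = 0.000000, Gamma_tst = 0.000000, Gamma_ttt = 0.000000
  tau = 0.625000: gamma = (-0.343750, -0.054688), gamma' = (-0.750000, 0.625000); Gamma_sss = 0.000000, Gamma_sst = 0.000000, Gamma_stt = 0.000000, Gamma_tss = 0.000000, Gamma_tst = 0.000000, Gamma_ttt = 0.000000
  tau = 0.750000: gamma = (-0.437500, 0.031250), gamma' = (-0.750000, 0.750000); Gamma_sss = 0.000000, Gamma_sst = 0.000000, Gamma_stt = 0.000000, Gamma_tss = 0.000000, Gamma_tst = 0.000000, Gamma_ttt = 0.000000
  tau = 0.875000: gamma = (-0.531250, 0.132812), gamma' = (-0.750000, 0.875000); Gamma_sss = 0.000000, Gamma_sst = 0.000000, Gamma_stt = 0.000000, Gamma_tss = 0.000000, Gamma_tst = 0.000000, Gamma_ttt = 0.000000
  tau = 1.000000: gamma = (-0.625000, 0.250000), gamma' = (-0.750000, 1.000000); Gamma_sss = 0.000000, Gamma_sst = 0.000000, Gamma_stt = 0.000000, Gamma_tss = 0.000000, Gamma_tst = 0.000000, Gamma_ttt = 0.000000
step 0: V^s = 1.2500, V^t = 2.0000
step 1: k1 = (0.000000, 0.000000), k2 = (0.000000, 0.000000), k3 = (0.000000, 0.000000), k4 = (0.000000, 0.000000); V <- V + (h/6)(k1 + 2k2 + 2k3 + k4): V^s = 1.2500, V^t = 2.0000
step 2: k1 = (0.000000, 0.000000), k2 = (0.000000, 0.000000), k3 = (0.000000, 0.000000), k4 = (0.000000, 0.000000); V <- V + (h/6)(k1 + 2k2 + 2k3 + k4): V^s = 1.2500, V^t = 2.0000
step 3: k1 = (0.000000, 0.000000), k2 = (0.000000, 0.000000), k3 = (0.000000, 0.000000), k4 = (0.000000, 0.000000); V <- V + (h/6)(k1 + 2k2 + 2k3 + k4): V^s = 1.2500, V^t = 2.0000
step 4: k1 = (0.000000, 0.000000), k2 = (0.000000, 0.000000), k3 = (0.000000, 0.000000), k4 = (0.000000, 0.000000); V <- V + (h/6)(k1 + 2k2 + 2k3 + k4): V^s = 1.2500, V^t = 2.0000

Answer: V^s = 1.2500, V^t = 2.0000


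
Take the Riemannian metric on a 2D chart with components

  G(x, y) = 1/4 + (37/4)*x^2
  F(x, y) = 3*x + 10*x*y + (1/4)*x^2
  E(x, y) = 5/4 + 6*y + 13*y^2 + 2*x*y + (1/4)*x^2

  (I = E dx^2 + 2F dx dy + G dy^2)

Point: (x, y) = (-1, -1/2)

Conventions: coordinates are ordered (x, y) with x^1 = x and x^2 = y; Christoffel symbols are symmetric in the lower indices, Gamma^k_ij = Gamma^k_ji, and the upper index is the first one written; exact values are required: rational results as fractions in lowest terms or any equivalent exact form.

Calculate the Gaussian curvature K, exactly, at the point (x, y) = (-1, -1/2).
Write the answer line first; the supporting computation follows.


Answer: K = -6752/113569

E = 11/4, F = 9/4, G = 19/2, EG - F^2 = 337/16 at the point
E_x = -3/2, E_y = -9, F_x = -5/2, F_y = -10, G_x = -37/2, G_y = 0
E_yy = 26, F_xy = 10, G_xx = 37/2
Brioschi: K = (det M1 - det M2) / (EG - F^2)^2 with the standard first/second-derivative matrices M1, M2.
M1 = [[-E_yy/2 + F_xy - G_xx/2, E_x/2, F_x - E_y/2], [F_y - G_x/2, E, F], [G_y/2, F, G]] = [[-49/4, -3/4, 2], [-3/4, 11/4, 9/4], [0, 9/4, 19/2]]; det M1 = -17071/64
M2 = [[0, E_y/2, G_x/2], [E_y/2, E, F], [G_x/2, F, G]] = [[0, -9/2, -37/4], [-9/2, 11/4, 9/4], [-37/4, 9/4, 19/2]]; det M2 = -15383/64
det M1 - det M2 = -211/8; K = -211/8 / (337/16)^2 = -6752/113569


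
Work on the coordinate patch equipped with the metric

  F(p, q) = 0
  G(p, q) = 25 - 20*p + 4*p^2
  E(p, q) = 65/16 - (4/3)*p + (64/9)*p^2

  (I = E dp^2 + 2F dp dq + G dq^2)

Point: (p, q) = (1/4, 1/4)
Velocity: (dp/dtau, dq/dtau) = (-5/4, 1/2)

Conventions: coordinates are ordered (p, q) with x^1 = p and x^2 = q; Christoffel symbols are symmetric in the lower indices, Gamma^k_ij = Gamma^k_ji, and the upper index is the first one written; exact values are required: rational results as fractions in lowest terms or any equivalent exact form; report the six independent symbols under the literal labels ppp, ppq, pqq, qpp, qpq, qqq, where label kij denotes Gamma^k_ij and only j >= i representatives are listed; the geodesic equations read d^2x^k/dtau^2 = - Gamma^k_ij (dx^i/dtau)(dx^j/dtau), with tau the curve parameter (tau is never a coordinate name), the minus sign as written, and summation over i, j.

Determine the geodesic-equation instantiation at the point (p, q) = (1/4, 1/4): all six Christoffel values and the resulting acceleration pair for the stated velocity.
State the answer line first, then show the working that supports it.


Answer: Gamma_ppp = 160/601, Gamma_ppq = 0, Gamma_pqq = 1296/601, Gamma_qpp = 0, Gamma_qpq = -4/9, Gamma_qqq = 0; accelerations (d^2p/dtau^2, d^2q/dtau^2) = (-574/601, -5/9)

E = 601/144, F = 0, G = 81/4 at the point
E_p = 20/9, E_q = 0, F_p = 0, F_q = 0, G_p = -18, G_q = 0
EG - F^2 = 5409/64;  g^inv = (64/5409) * [[81/4, 0], [0, 601/144]]
first-kind symbols [ij,l] = (1/2)(d_i g_jl + d_j g_il - d_l g_ij): [pp,p] = E_p/2 = 10/9, [pp,q] = F_p - E_q/2 = 0, [pq,p] = E_q/2 = 0, [pq,q] = G_p/2 = -9, [qq,p] = F_q - G_p/2 = 9, [qq,q] = G_q/2 = 0
Gamma^p_ij = (G*[ij,p] - F*[ij,q])/(EG - F^2), Gamma^q_ij = (E*[ij,q] - F*[ij,p])/(EG - F^2)
Gamma_ppp = 160/601, Gamma_ppq = 0, Gamma_pqq = 1296/601, Gamma_qpp = 0, Gamma_qpq = -4/9, Gamma_qqq = 0
d^2p/dtau^2 = -(Gamma_ppp*(-5/4)^2 + 2*Gamma_ppq*(-5/4)*(1/2) + Gamma_pqq*(1/2)^2) = -574/601
d^2q/dtau^2 = -(Gamma_qpp*(-5/4)^2 + 2*Gamma_qpq*(-5/4)*(1/2) + Gamma_qqq*(1/2)^2) = -5/9
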